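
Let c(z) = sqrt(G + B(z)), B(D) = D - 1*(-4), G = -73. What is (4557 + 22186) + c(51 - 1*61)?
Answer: 26743 + I*sqrt(79) ≈ 26743.0 + 8.8882*I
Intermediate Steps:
B(D) = 4 + D (B(D) = D + 4 = 4 + D)
c(z) = sqrt(-69 + z) (c(z) = sqrt(-73 + (4 + z)) = sqrt(-69 + z))
(4557 + 22186) + c(51 - 1*61) = (4557 + 22186) + sqrt(-69 + (51 - 1*61)) = 26743 + sqrt(-69 + (51 - 61)) = 26743 + sqrt(-69 - 10) = 26743 + sqrt(-79) = 26743 + I*sqrt(79)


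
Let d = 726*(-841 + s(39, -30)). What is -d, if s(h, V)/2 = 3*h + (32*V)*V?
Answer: -41376918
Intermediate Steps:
s(h, V) = 6*h + 64*V² (s(h, V) = 2*(3*h + (32*V)*V) = 2*(3*h + 32*V²) = 6*h + 64*V²)
d = 41376918 (d = 726*(-841 + (6*39 + 64*(-30)²)) = 726*(-841 + (234 + 64*900)) = 726*(-841 + (234 + 57600)) = 726*(-841 + 57834) = 726*56993 = 41376918)
-d = -1*41376918 = -41376918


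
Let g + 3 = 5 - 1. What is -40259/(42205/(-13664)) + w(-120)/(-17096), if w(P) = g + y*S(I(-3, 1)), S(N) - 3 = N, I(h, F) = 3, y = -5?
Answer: 9404493317641/721536680 ≈ 13034.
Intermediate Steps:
S(N) = 3 + N
g = 1 (g = -3 + (5 - 1) = -3 + 4 = 1)
w(P) = -29 (w(P) = 1 - 5*(3 + 3) = 1 - 5*6 = 1 - 30 = -29)
-40259/(42205/(-13664)) + w(-120)/(-17096) = -40259/(42205/(-13664)) - 29/(-17096) = -40259/(42205*(-1/13664)) - 29*(-1/17096) = -40259/(-42205/13664) + 29/17096 = -40259*(-13664/42205) + 29/17096 = 550098976/42205 + 29/17096 = 9404493317641/721536680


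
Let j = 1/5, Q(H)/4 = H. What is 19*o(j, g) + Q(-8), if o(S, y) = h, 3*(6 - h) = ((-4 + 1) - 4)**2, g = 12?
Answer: -685/3 ≈ -228.33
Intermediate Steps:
Q(H) = 4*H
j = 1/5 ≈ 0.20000
h = -31/3 (h = 6 - ((-4 + 1) - 4)**2/3 = 6 - (-3 - 4)**2/3 = 6 - 1/3*(-7)**2 = 6 - 1/3*49 = 6 - 49/3 = -31/3 ≈ -10.333)
o(S, y) = -31/3
19*o(j, g) + Q(-8) = 19*(-31/3) + 4*(-8) = -589/3 - 32 = -685/3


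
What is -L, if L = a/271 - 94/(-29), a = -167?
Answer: -20631/7859 ≈ -2.6251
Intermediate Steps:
L = 20631/7859 (L = -167/271 - 94/(-29) = -167*1/271 - 94*(-1/29) = -167/271 + 94/29 = 20631/7859 ≈ 2.6251)
-L = -1*20631/7859 = -20631/7859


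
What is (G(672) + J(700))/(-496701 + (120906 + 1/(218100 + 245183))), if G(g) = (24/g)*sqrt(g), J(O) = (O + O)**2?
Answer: -113504335000/21762429373 - 463283*sqrt(42)/1218696044888 ≈ -5.2156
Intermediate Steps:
J(O) = 4*O**2 (J(O) = (2*O)**2 = 4*O**2)
G(g) = 24/sqrt(g)
(G(672) + J(700))/(-496701 + (120906 + 1/(218100 + 245183))) = (24/sqrt(672) + 4*700**2)/(-496701 + (120906 + 1/(218100 + 245183))) = (24*(sqrt(42)/168) + 4*490000)/(-496701 + (120906 + 1/463283)) = (sqrt(42)/7 + 1960000)/(-496701 + (120906 + 1/463283)) = (1960000 + sqrt(42)/7)/(-496701 + 56013694399/463283) = (1960000 + sqrt(42)/7)/(-174099434984/463283) = (1960000 + sqrt(42)/7)*(-463283/174099434984) = -113504335000/21762429373 - 463283*sqrt(42)/1218696044888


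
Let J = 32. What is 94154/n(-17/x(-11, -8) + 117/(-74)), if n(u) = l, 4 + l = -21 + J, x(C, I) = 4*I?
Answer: 94154/7 ≈ 13451.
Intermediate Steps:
l = 7 (l = -4 + (-21 + 32) = -4 + 11 = 7)
n(u) = 7
94154/n(-17/x(-11, -8) + 117/(-74)) = 94154/7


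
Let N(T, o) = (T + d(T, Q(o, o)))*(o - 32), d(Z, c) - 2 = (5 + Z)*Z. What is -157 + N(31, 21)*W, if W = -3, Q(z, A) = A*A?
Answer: 37760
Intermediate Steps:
Q(z, A) = A²
d(Z, c) = 2 + Z*(5 + Z) (d(Z, c) = 2 + (5 + Z)*Z = 2 + Z*(5 + Z))
N(T, o) = (-32 + o)*(2 + T² + 6*T) (N(T, o) = (T + (2 + T² + 5*T))*(o - 32) = (2 + T² + 6*T)*(-32 + o) = (-32 + o)*(2 + T² + 6*T))
-157 + N(31, 21)*W = -157 + (-64 - 192*31 - 32*31² + 31*21 + 21*(2 + 31² + 5*31))*(-3) = -157 + (-64 - 5952 - 32*961 + 651 + 21*(2 + 961 + 155))*(-3) = -157 + (-64 - 5952 - 30752 + 651 + 21*1118)*(-3) = -157 + (-64 - 5952 - 30752 + 651 + 23478)*(-3) = -157 - 12639*(-3) = -157 + 37917 = 37760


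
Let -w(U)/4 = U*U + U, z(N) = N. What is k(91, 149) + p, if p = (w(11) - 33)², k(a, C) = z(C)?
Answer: 314870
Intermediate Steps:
w(U) = -4*U - 4*U² (w(U) = -4*(U*U + U) = -4*(U² + U) = -4*(U + U²) = -4*U - 4*U²)
k(a, C) = C
p = 314721 (p = (-4*11*(1 + 11) - 33)² = (-4*11*12 - 33)² = (-528 - 33)² = (-561)² = 314721)
k(91, 149) + p = 149 + 314721 = 314870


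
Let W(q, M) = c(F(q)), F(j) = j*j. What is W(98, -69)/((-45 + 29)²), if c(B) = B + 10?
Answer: 4807/128 ≈ 37.555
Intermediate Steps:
F(j) = j²
c(B) = 10 + B
W(q, M) = 10 + q²
W(98, -69)/((-45 + 29)²) = (10 + 98²)/((-45 + 29)²) = (10 + 9604)/((-16)²) = 9614/256 = 9614*(1/256) = 4807/128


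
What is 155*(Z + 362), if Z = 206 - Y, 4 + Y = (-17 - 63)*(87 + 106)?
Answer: 2481860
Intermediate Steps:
Y = -15444 (Y = -4 + (-17 - 63)*(87 + 106) = -4 - 80*193 = -4 - 15440 = -15444)
Z = 15650 (Z = 206 - 1*(-15444) = 206 + 15444 = 15650)
155*(Z + 362) = 155*(15650 + 362) = 155*16012 = 2481860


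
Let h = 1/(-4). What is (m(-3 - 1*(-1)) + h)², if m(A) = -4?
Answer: 289/16 ≈ 18.063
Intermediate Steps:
h = -¼ ≈ -0.25000
(m(-3 - 1*(-1)) + h)² = (-4 - ¼)² = (-17/4)² = 289/16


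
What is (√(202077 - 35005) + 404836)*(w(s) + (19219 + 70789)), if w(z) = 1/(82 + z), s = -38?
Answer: 400823366777/11 + 3960353*√10442/11 ≈ 3.6475e+10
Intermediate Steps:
(√(202077 - 35005) + 404836)*(w(s) + (19219 + 70789)) = (√(202077 - 35005) + 404836)*(1/(82 - 38) + (19219 + 70789)) = (√167072 + 404836)*(1/44 + 90008) = (4*√10442 + 404836)*(1/44 + 90008) = (404836 + 4*√10442)*(3960353/44) = 400823366777/11 + 3960353*√10442/11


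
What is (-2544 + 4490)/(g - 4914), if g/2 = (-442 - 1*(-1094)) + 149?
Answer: -973/1656 ≈ -0.58756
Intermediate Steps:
g = 1602 (g = 2*((-442 - 1*(-1094)) + 149) = 2*((-442 + 1094) + 149) = 2*(652 + 149) = 2*801 = 1602)
(-2544 + 4490)/(g - 4914) = (-2544 + 4490)/(1602 - 4914) = 1946/(-3312) = 1946*(-1/3312) = -973/1656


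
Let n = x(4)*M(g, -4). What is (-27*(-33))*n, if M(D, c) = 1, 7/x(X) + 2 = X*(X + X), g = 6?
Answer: 2079/10 ≈ 207.90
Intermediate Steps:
x(X) = 7/(-2 + 2*X²) (x(X) = 7/(-2 + X*(X + X)) = 7/(-2 + X*(2*X)) = 7/(-2 + 2*X²))
n = 7/30 (n = (7/(2*(-1 + 4²)))*1 = (7/(2*(-1 + 16)))*1 = ((7/2)/15)*1 = ((7/2)*(1/15))*1 = (7/30)*1 = 7/30 ≈ 0.23333)
(-27*(-33))*n = -27*(-33)*(7/30) = 891*(7/30) = 2079/10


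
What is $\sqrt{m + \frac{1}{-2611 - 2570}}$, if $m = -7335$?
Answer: $\frac{14 i \sqrt{1004549271}}{5181} \approx 85.645 i$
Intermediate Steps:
$\sqrt{m + \frac{1}{-2611 - 2570}} = \sqrt{-7335 + \frac{1}{-2611 - 2570}} = \sqrt{-7335 + \frac{1}{-5181}} = \sqrt{-7335 - \frac{1}{5181}} = \sqrt{- \frac{38002636}{5181}} = \frac{14 i \sqrt{1004549271}}{5181}$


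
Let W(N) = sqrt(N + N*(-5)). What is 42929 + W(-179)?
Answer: 42929 + 2*sqrt(179) ≈ 42956.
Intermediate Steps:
W(N) = 2*sqrt(-N) (W(N) = sqrt(N - 5*N) = sqrt(-4*N) = 2*sqrt(-N))
42929 + W(-179) = 42929 + 2*sqrt(-1*(-179)) = 42929 + 2*sqrt(179)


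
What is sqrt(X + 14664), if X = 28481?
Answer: sqrt(43145) ≈ 207.71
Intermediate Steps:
sqrt(X + 14664) = sqrt(28481 + 14664) = sqrt(43145)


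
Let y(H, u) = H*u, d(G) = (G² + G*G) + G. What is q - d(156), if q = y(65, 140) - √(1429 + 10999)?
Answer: -39728 - 2*√3107 ≈ -39840.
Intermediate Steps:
d(G) = G + 2*G² (d(G) = (G² + G²) + G = 2*G² + G = G + 2*G²)
q = 9100 - 2*√3107 (q = 65*140 - √(1429 + 10999) = 9100 - √12428 = 9100 - 2*√3107 ≈ 8988.5)
q - d(156) = (9100 - 2*√3107) - 156*(1 + 2*156) = (9100 - 2*√3107) - 156*(1 + 312) = (9100 - 2*√3107) - 156*313 = (9100 - 2*√3107) - 1*48828 = (9100 - 2*√3107) - 48828 = -39728 - 2*√3107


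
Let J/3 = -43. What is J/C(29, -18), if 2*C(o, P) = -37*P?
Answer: -43/111 ≈ -0.38739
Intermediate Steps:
C(o, P) = -37*P/2 (C(o, P) = (-37*P)/2 = -37*P/2)
J = -129 (J = 3*(-43) = -129)
J/C(29, -18) = -129/((-37/2*(-18))) = -129/333 = -129*1/333 = -43/111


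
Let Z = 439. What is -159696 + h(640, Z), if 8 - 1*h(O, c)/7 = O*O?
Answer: -3026840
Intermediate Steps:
h(O, c) = 56 - 7*O**2 (h(O, c) = 56 - 7*O*O = 56 - 7*O**2)
-159696 + h(640, Z) = -159696 + (56 - 7*640**2) = -159696 + (56 - 7*409600) = -159696 + (56 - 2867200) = -159696 - 2867144 = -3026840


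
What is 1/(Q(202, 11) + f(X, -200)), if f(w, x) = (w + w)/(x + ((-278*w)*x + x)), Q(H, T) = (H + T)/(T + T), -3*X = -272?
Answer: 20792750/201312373 ≈ 0.10329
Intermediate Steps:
X = 272/3 (X = -⅓*(-272) = 272/3 ≈ 90.667)
Q(H, T) = (H + T)/(2*T) (Q(H, T) = (H + T)/((2*T)) = (H + T)*(1/(2*T)) = (H + T)/(2*T))
f(w, x) = 2*w/(2*x - 278*w*x) (f(w, x) = (2*w)/(x + (-278*w*x + x)) = (2*w)/(x + (x - 278*w*x)) = (2*w)/(2*x - 278*w*x) = 2*w/(2*x - 278*w*x))
1/(Q(202, 11) + f(X, -200)) = 1/((½)*(202 + 11)/11 - 1*272/3/(-200*(-1 + 139*(272/3)))) = 1/((½)*(1/11)*213 - 1*272/3*(-1/200)/(-1 + 37808/3)) = 1/(213/22 - 1*272/3*(-1/200)/37805/3) = 1/(213/22 - 1*272/3*(-1/200)*3/37805) = 1/(213/22 + 34/945125) = 1/(201312373/20792750) = 20792750/201312373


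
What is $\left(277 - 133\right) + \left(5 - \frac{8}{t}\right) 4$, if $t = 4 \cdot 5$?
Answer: $\frac{812}{5} \approx 162.4$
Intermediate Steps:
$t = 20$
$\left(277 - 133\right) + \left(5 - \frac{8}{t}\right) 4 = \left(277 - 133\right) + \left(5 - \frac{8}{20}\right) 4 = 144 + \left(5 - \frac{2}{5}\right) 4 = 144 + \frac{23}{5} \cdot 4 = 144 + \frac{92}{5} = \frac{812}{5}$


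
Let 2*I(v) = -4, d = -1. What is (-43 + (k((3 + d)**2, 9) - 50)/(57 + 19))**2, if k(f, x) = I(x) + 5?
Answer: 10989225/5776 ≈ 1902.6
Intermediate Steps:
I(v) = -2 (I(v) = (1/2)*(-4) = -2)
k(f, x) = 3 (k(f, x) = -2 + 5 = 3)
(-43 + (k((3 + d)**2, 9) - 50)/(57 + 19))**2 = (-43 + (3 - 50)/(57 + 19))**2 = (-43 - 47/76)**2 = (-3315/76)**2 = 10989225/5776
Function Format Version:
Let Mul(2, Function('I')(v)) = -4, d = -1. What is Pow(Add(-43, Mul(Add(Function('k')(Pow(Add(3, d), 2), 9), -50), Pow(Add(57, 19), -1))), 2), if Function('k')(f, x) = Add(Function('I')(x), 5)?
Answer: Rational(10989225, 5776) ≈ 1902.6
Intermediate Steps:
Function('I')(v) = -2 (Function('I')(v) = Mul(Rational(1, 2), -4) = -2)
Function('k')(f, x) = 3 (Function('k')(f, x) = Add(-2, 5) = 3)
Pow(Add(-43, Mul(Add(Function('k')(Pow(Add(3, d), 2), 9), -50), Pow(Add(57, 19), -1))), 2) = Pow(Add(-43, Mul(Add(3, -50), Pow(Add(57, 19), -1))), 2) = Pow(Add(-43, Mul(-47, Pow(76, -1))), 2) = Pow(Add(-43, Mul(-47, Rational(1, 76))), 2) = Pow(Add(-43, Rational(-47, 76)), 2) = Pow(Rational(-3315, 76), 2) = Rational(10989225, 5776)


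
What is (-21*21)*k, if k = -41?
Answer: 18081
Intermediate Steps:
(-21*21)*k = -21*21*(-41) = -441*(-41) = 18081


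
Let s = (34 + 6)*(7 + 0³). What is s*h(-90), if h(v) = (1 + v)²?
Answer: 2217880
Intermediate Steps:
s = 280 (s = 40*(7 + 0) = 40*7 = 280)
s*h(-90) = 280*(1 - 90)² = 280*(-89)² = 280*7921 = 2217880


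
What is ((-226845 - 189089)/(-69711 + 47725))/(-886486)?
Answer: -207967/9745140598 ≈ -2.1341e-5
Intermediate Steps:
((-226845 - 189089)/(-69711 + 47725))/(-886486) = -415934/(-21986)*(-1/886486) = -415934*(-1/21986)*(-1/886486) = (207967/10993)*(-1/886486) = -207967/9745140598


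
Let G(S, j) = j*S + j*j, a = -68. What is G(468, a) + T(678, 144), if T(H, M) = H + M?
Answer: -26378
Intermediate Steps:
G(S, j) = j² + S*j (G(S, j) = S*j + j² = j² + S*j)
G(468, a) + T(678, 144) = -68*(468 - 68) + (678 + 144) = -68*400 + 822 = -27200 + 822 = -26378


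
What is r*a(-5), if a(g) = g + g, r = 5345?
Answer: -53450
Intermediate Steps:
a(g) = 2*g
r*a(-5) = 5345*(2*(-5)) = 5345*(-10) = -53450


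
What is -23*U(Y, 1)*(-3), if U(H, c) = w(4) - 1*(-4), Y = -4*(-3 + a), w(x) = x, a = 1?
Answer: 552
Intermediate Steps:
Y = 8 (Y = -4*(-3 + 1) = -4*(-2) = 8)
U(H, c) = 8 (U(H, c) = 4 - 1*(-4) = 4 + 4 = 8)
-23*U(Y, 1)*(-3) = -23*8*(-3) = -184*(-3) = 552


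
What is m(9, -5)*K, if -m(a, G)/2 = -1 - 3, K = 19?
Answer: 152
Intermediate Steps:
m(a, G) = 8 (m(a, G) = -2*(-1 - 3) = -2*(-4) = 8)
m(9, -5)*K = 8*19 = 152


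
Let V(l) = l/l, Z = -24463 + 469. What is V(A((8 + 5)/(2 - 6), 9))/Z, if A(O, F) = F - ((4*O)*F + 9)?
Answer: -1/23994 ≈ -4.1677e-5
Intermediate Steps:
A(O, F) = -9 + F - 4*F*O (A(O, F) = F - (4*F*O + 9) = F - (9 + 4*F*O) = F + (-9 - 4*F*O) = -9 + F - 4*F*O)
Z = -23994
V(l) = 1
V(A((8 + 5)/(2 - 6), 9))/Z = 1/(-23994) = 1*(-1/23994) = -1/23994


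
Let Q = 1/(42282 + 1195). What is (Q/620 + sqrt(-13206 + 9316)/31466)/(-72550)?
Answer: -1/1955638937000 - I*sqrt(3890)/2282858300 ≈ -5.1134e-13 - 2.7321e-8*I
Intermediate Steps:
Q = 1/43477 ≈ 2.3001e-5
(Q/620 + sqrt(-13206 + 9316)/31466)/(-72550) = ((1/43477)/620 + sqrt(-13206 + 9316)/31466)/(-72550) = ((1/43477)*(1/620) + sqrt(-3890)*(1/31466))*(-1/72550) = (1/26955740 + (I*sqrt(3890))*(1/31466))*(-1/72550) = (1/26955740 + I*sqrt(3890)/31466)*(-1/72550) = -1/1955638937000 - I*sqrt(3890)/2282858300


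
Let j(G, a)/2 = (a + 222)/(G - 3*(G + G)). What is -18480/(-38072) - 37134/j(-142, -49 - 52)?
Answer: -62735571120/575839 ≈ -1.0895e+5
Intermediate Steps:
j(G, a) = -2*(222 + a)/(5*G) (j(G, a) = 2*((a + 222)/(G - 3*(G + G))) = 2*((222 + a)/(G - 6*G)) = 2*((222 + a)/((-5*G))) = 2*((222 + a)*(-1/(5*G))) = 2*(-(222 + a)/(5*G)) = -2*(222 + a)/(5*G))
-18480/(-38072) - 37134/j(-142, -49 - 52) = -18480/(-38072) - 37134*(-355/(-222 - (-49 - 52))) = -18480*(-1/38072) - 37134*(-355/(-222 - 1*(-101))) = 2310/4759 - 37134*(-355/(-222 + 101)) = 2310/4759 - 37134/((2/5)*(-1/142)*(-121)) = 2310/4759 - 37134/121/355 = 2310/4759 - 37134*355/121 = 2310/4759 - 13182570/121 = -62735571120/575839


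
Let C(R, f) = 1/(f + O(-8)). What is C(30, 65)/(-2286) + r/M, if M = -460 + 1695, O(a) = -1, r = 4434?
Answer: 648710701/180685440 ≈ 3.5903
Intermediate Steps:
C(R, f) = 1/(-1 + f) (C(R, f) = 1/(f - 1) = 1/(-1 + f))
M = 1235
C(30, 65)/(-2286) + r/M = 1/((-1 + 65)*(-2286)) + 4434/1235 = -1/2286/64 + 4434*(1/1235) = (1/64)*(-1/2286) + 4434/1235 = -1/146304 + 4434/1235 = 648710701/180685440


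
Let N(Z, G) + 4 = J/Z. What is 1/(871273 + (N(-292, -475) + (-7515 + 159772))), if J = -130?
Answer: 146/149434861 ≈ 9.7701e-7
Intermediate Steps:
N(Z, G) = -4 - 130/Z
1/(871273 + (N(-292, -475) + (-7515 + 159772))) = 1/(871273 + ((-4 - 130/(-292)) + (-7515 + 159772))) = 1/(871273 + ((-4 - 130*(-1/292)) + 152257)) = 1/(871273 + ((-4 + 65/146) + 152257)) = 1/(871273 + (-519/146 + 152257)) = 1/(871273 + 22229003/146) = 1/(149434861/146) = 146/149434861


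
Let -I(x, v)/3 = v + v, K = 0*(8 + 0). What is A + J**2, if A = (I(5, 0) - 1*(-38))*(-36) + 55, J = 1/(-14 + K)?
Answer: -257347/196 ≈ -1313.0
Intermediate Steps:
K = 0 (K = 0*8 = 0)
I(x, v) = -6*v (I(x, v) = -3*(v + v) = -6*v)
J = -1/14 (J = 1/(-14 + 0) = 1/(-14) = -1/14 ≈ -0.071429)
A = -1313 (A = (-6*0 - 1*(-38))*(-36) + 55 = (0 + 38)*(-36) + 55 = 38*(-36) + 55 = -1368 + 55 = -1313)
A + J**2 = -1313 + (-1/14)**2 = -1313 + 1/196 = -257347/196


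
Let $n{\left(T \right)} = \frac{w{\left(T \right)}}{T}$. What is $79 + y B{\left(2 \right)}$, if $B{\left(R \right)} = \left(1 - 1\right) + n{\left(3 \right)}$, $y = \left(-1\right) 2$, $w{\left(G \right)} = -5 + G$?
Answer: $\frac{241}{3} \approx 80.333$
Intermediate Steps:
$y = -2$
$n{\left(T \right)} = \frac{-5 + T}{T}$
$B{\left(R \right)} = - \frac{2}{3}$ ($B{\left(R \right)} = \left(1 - 1\right) + \frac{-5 + 3}{3} = 0 + \frac{1}{3} \left(-2\right) = 0 - \frac{2}{3} = - \frac{2}{3}$)
$79 + y B{\left(2 \right)} = 79 - - \frac{4}{3} = 79 + \frac{4}{3} = \frac{241}{3}$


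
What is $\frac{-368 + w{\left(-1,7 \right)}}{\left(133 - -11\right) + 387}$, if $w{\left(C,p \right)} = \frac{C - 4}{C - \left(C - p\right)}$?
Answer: $- \frac{2581}{3717} \approx -0.69438$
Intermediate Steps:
$w{\left(C,p \right)} = \frac{-4 + C}{p}$
$\frac{-368 + w{\left(-1,7 \right)}}{\left(133 - -11\right) + 387} = \frac{-368 + \frac{-4 - 1}{7}}{\left(133 - -11\right) + 387} = \frac{-368 + \frac{1}{7} \left(-5\right)}{\left(133 + 11\right) + 387} = \frac{-368 - \frac{5}{7}}{144 + 387} = - \frac{2581}{7 \cdot 531} = \left(- \frac{2581}{7}\right) \frac{1}{531} = - \frac{2581}{3717}$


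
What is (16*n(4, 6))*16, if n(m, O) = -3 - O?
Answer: -2304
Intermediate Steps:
(16*n(4, 6))*16 = (16*(-3 - 1*6))*16 = (16*(-3 - 6))*16 = (16*(-9))*16 = -144*16 = -2304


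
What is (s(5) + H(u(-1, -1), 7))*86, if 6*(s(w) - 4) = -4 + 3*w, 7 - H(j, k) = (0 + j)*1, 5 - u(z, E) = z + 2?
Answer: 2279/3 ≈ 759.67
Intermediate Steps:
u(z, E) = 3 - z (u(z, E) = 5 - (z + 2) = 5 - (2 + z) = 5 + (-2 - z) = 3 - z)
H(j, k) = 7 - j (H(j, k) = 7 - (0 + j) = 7 - j)
s(w) = 10/3 + w/2 (s(w) = 4 + (-4 + 3*w)/6 = 4 + (-⅔ + w/2) = 10/3 + w/2)
(s(5) + H(u(-1, -1), 7))*86 = ((10/3 + (½)*5) + (7 - (3 - 1*(-1))))*86 = ((10/3 + 5/2) + (7 - (3 + 1)))*86 = (35/6 + (7 - 1*4))*86 = (35/6 + (7 - 4))*86 = (35/6 + 3)*86 = (53/6)*86 = 2279/3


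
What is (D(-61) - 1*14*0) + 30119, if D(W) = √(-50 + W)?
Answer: 30119 + I*√111 ≈ 30119.0 + 10.536*I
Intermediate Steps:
(D(-61) - 1*14*0) + 30119 = (√(-50 - 61) - 1*14*0) + 30119 = (√(-111) - 14*0) + 30119 = (I*√111 + 0) + 30119 = I*√111 + 30119 = 30119 + I*√111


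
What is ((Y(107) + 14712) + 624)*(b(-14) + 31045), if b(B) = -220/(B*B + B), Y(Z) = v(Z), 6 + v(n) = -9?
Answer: 43281595185/91 ≈ 4.7562e+8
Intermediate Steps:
v(n) = -15 (v(n) = -6 - 9 = -15)
Y(Z) = -15
b(B) = -220/(B + B²) (b(B) = -220/(B² + B) = -220/(B + B²))
((Y(107) + 14712) + 624)*(b(-14) + 31045) = ((-15 + 14712) + 624)*(-220/(-14*(1 - 14)) + 31045) = (14697 + 624)*(-220*(-1/14)/(-13) + 31045) = 15321*(-220*(-1/14)*(-1/13) + 31045) = 15321*(-110/91 + 31045) = 15321*(2824985/91) = 43281595185/91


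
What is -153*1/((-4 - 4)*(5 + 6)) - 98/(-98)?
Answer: 241/88 ≈ 2.7386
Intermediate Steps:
-153*1/((-4 - 4)*(5 + 6)) - 98/(-98) = -153/((-8*11)) - 98*(-1/98) = -153/(-88) + 1 = -153*(-1/88) + 1 = 153/88 + 1 = 241/88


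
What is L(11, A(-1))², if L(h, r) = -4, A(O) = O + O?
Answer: 16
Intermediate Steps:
A(O) = 2*O
L(11, A(-1))² = (-4)² = 16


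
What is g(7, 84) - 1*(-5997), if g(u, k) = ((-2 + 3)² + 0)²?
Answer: 5998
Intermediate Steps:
g(u, k) = 1 (g(u, k) = (1² + 0)² = (1 + 0)² = 1² = 1)
g(7, 84) - 1*(-5997) = 1 - 1*(-5997) = 1 + 5997 = 5998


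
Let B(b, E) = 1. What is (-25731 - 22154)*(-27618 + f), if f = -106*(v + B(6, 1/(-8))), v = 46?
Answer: 1561051000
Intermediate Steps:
f = -4982 (f = -106*(46 + 1) = -106*47 = -4982)
(-25731 - 22154)*(-27618 + f) = (-25731 - 22154)*(-27618 - 4982) = -47885*(-32600) = 1561051000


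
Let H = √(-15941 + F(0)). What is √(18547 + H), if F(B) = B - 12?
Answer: √(18547 + I*√15953) ≈ 136.19 + 0.4637*I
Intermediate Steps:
F(B) = -12 + B
H = I*√15953 (H = √(-15941 + (-12 + 0)) = √(-15941 - 12) = √(-15953) = I*√15953 ≈ 126.31*I)
√(18547 + H) = √(18547 + I*√15953)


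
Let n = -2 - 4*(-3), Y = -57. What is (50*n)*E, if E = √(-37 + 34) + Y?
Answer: -28500 + 500*I*√3 ≈ -28500.0 + 866.03*I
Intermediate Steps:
E = -57 + I*√3 (E = √(-37 + 34) - 57 = √(-3) - 57 = I*√3 - 57 = -57 + I*√3 ≈ -57.0 + 1.732*I)
n = 10 (n = -2 + 12 = 10)
(50*n)*E = (50*10)*(-57 + I*√3) = 500*(-57 + I*√3) = -28500 + 500*I*√3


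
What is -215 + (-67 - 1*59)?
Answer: -341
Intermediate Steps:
-215 + (-67 - 1*59) = -215 + (-67 - 59) = -215 - 126 = -341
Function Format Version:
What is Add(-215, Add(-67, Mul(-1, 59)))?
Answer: -341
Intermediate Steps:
Add(-215, Add(-67, Mul(-1, 59))) = Add(-215, Add(-67, -59)) = Add(-215, -126) = -341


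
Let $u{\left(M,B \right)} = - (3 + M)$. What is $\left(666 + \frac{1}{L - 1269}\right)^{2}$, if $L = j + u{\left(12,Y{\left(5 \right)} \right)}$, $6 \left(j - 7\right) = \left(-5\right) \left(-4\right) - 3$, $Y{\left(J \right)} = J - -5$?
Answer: $\frac{25924023966096}{58446025} \approx 4.4356 \cdot 10^{5}$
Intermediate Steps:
$Y{\left(J \right)} = 5 + J$ ($Y{\left(J \right)} = J + 5 = 5 + J$)
$u{\left(M,B \right)} = -3 - M$
$j = \frac{59}{6}$ ($j = 7 + \frac{\left(-5\right) \left(-4\right) - 3}{6} = 7 + \frac{20 - 3}{6} = 7 + \frac{1}{6} \cdot 17 = 7 + \frac{17}{6} = \frac{59}{6} \approx 9.8333$)
$L = - \frac{31}{6}$ ($L = \frac{59}{6} - 15 = - \frac{31}{6} \approx -5.1667$)
$\left(666 + \frac{1}{L - 1269}\right)^{2} = \left(666 + \frac{1}{- \frac{31}{6} - 1269}\right)^{2} = \left(666 + \frac{1}{- \frac{7645}{6}}\right)^{2} = \left(666 - \frac{6}{7645}\right)^{2} = \left(\frac{5091564}{7645}\right)^{2} = \frac{25924023966096}{58446025}$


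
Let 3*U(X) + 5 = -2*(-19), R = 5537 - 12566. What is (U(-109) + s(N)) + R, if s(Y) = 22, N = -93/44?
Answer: -6996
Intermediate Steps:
N = -93/44 (N = -93*1/44 = -93/44 ≈ -2.1136)
R = -7029
U(X) = 11 (U(X) = -5/3 + (-2*(-19))/3 = -5/3 + (1/3)*38 = -5/3 + 38/3 = 11)
(U(-109) + s(N)) + R = (11 + 22) - 7029 = 33 - 7029 = -6996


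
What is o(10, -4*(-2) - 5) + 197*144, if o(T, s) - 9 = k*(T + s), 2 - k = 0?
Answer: 28403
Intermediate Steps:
k = 2 (k = 2 - 1*0 = 2 + 0 = 2)
o(T, s) = 9 + 2*T + 2*s (o(T, s) = 9 + 2*(T + s) = 9 + (2*T + 2*s) = 9 + 2*T + 2*s)
o(10, -4*(-2) - 5) + 197*144 = (9 + 2*10 + 2*(-4*(-2) - 5)) + 197*144 = (9 + 20 + 2*(8 - 5)) + 28368 = (9 + 20 + 2*3) + 28368 = (9 + 20 + 6) + 28368 = 35 + 28368 = 28403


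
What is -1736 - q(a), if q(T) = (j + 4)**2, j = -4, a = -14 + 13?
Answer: -1736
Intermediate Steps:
a = -1
q(T) = 0 (q(T) = (-4 + 4)**2 = 0**2 = 0)
-1736 - q(a) = -1736 - 1*0 = -1736 + 0 = -1736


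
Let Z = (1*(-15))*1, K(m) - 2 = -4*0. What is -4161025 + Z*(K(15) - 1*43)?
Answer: -4160410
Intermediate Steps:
K(m) = 2 (K(m) = 2 - 4*0 = 2 + 0 = 2)
Z = -15 (Z = -15*1 = -15)
-4161025 + Z*(K(15) - 1*43) = -4161025 - 15*(2 - 1*43) = -4161025 - 15*(2 - 43) = -4161025 - 15*(-41) = -4161025 + 615 = -4160410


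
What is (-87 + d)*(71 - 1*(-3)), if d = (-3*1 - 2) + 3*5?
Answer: -5698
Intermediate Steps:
d = 10 (d = (-3 - 2) + 15 = -5 + 15 = 10)
(-87 + d)*(71 - 1*(-3)) = (-87 + 10)*(71 - 1*(-3)) = -77*(71 + 3) = -77*74 = -5698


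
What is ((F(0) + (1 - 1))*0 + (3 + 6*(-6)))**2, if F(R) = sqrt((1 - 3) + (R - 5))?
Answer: 1089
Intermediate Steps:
F(R) = sqrt(-7 + R) (F(R) = sqrt(-2 + (-5 + R)) = sqrt(-7 + R))
((F(0) + (1 - 1))*0 + (3 + 6*(-6)))**2 = ((sqrt(-7 + 0) + (1 - 1))*0 + (3 + 6*(-6)))**2 = ((sqrt(-7) + 0)*0 + (3 - 36))**2 = ((I*sqrt(7) + 0)*0 - 33)**2 = ((I*sqrt(7))*0 - 33)**2 = (0 - 33)**2 = (-33)**2 = 1089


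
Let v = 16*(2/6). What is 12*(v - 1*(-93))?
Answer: 1180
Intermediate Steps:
v = 16/3 (v = 16*(2*(1/6)) = 16*(1/3) = 16/3 ≈ 5.3333)
12*(v - 1*(-93)) = 12*(16/3 - 1*(-93)) = 12*(16/3 + 93) = 12*(295/3) = 1180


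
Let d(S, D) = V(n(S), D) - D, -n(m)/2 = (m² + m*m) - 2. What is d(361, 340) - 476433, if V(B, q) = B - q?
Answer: -998393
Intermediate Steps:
n(m) = 4 - 4*m² (n(m) = -2*((m² + m*m) - 2) = -2*((m² + m²) - 2) = -2*(2*m² - 2) = -2*(-2 + 2*m²) = 4 - 4*m²)
d(S, D) = 4 - 4*S² - 2*D (d(S, D) = ((4 - 4*S²) - D) - D = (4 - D - 4*S²) - D = 4 - 4*S² - 2*D)
d(361, 340) - 476433 = (4 - 4*361² - 2*340) - 476433 = (4 - 4*130321 - 680) - 476433 = (4 - 521284 - 680) - 476433 = -521960 - 476433 = -998393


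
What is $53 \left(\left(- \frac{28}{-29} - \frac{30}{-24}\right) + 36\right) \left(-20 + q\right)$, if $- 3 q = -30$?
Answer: $- \frac{1174745}{58} \approx -20254.0$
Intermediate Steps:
$q = 10$ ($q = \left(- \frac{1}{3}\right) \left(-30\right) = 10$)
$53 \left(\left(- \frac{28}{-29} - \frac{30}{-24}\right) + 36\right) \left(-20 + q\right) = 53 \left(\left(- \frac{28}{-29} - \frac{30}{-24}\right) + 36\right) \left(-20 + 10\right) = 53 \left(\left(\left(-28\right) \left(- \frac{1}{29}\right) - - \frac{5}{4}\right) + 36\right) \left(-10\right) = 53 \left(\left(\frac{28}{29} + \frac{5}{4}\right) + 36\right) \left(-10\right) = 53 \left(\frac{257}{116} + 36\right) \left(-10\right) = 53 \cdot \frac{4433}{116} \left(-10\right) = 53 \left(- \frac{22165}{58}\right) = - \frac{1174745}{58}$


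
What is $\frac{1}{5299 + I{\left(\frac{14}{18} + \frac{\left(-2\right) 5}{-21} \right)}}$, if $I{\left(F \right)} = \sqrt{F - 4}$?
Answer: $\frac{333837}{1769002436} - \frac{3 i \sqrt{1211}}{1769002436} \approx 0.00018871 - 5.9015 \cdot 10^{-8} i$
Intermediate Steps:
$I{\left(F \right)} = \sqrt{-4 + F}$
$\frac{1}{5299 + I{\left(\frac{14}{18} + \frac{\left(-2\right) 5}{-21} \right)}} = \frac{1}{5299 + \sqrt{-4 + \left(\frac{14}{18} + \frac{\left(-2\right) 5}{-21}\right)}} = \frac{1}{5299 + \sqrt{-4 + \left(14 \cdot \frac{1}{18} - - \frac{10}{21}\right)}} = \frac{1}{5299 + \sqrt{-4 + \left(\frac{7}{9} + \frac{10}{21}\right)}} = \frac{1}{5299 + \sqrt{-4 + \frac{79}{63}}} = \frac{1}{5299 + \sqrt{- \frac{173}{63}}} = \frac{1}{5299 + \frac{i \sqrt{1211}}{21}}$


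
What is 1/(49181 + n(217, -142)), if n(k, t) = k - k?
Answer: 1/49181 ≈ 2.0333e-5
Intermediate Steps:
n(k, t) = 0
1/(49181 + n(217, -142)) = 1/(49181 + 0) = 1/49181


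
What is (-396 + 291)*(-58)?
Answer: 6090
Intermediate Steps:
(-396 + 291)*(-58) = -105*(-58) = 6090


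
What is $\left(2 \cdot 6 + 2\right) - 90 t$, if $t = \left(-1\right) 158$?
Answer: $14234$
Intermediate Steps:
$t = -158$
$\left(2 \cdot 6 + 2\right) - 90 t = \left(2 \cdot 6 + 2\right) - -14220 = \left(12 + 2\right) + 14220 = 14 + 14220 = 14234$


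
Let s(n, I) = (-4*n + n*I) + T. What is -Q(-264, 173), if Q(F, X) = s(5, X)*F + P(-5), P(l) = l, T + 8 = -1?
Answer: 220709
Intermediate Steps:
T = -9 (T = -8 - 1 = -9)
s(n, I) = -9 - 4*n + I*n (s(n, I) = (-4*n + n*I) - 9 = (-4*n + I*n) - 9 = -9 - 4*n + I*n)
Q(F, X) = -5 + F*(-29 + 5*X) (Q(F, X) = (-9 - 4*5 + X*5)*F - 5 = (-9 - 20 + 5*X)*F - 5 = (-29 + 5*X)*F - 5 = F*(-29 + 5*X) - 5 = -5 + F*(-29 + 5*X))
-Q(-264, 173) = -(-5 - 264*(-29 + 5*173)) = -(-5 - 264*(-29 + 865)) = -(-5 - 264*836) = -(-5 - 220704) = -1*(-220709) = 220709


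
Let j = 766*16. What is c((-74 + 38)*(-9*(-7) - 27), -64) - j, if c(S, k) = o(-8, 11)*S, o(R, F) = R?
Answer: -1888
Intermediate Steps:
j = 12256
c(S, k) = -8*S
c((-74 + 38)*(-9*(-7) - 27), -64) - j = -8*(-74 + 38)*(-9*(-7) - 27) - 1*12256 = -(-288)*(63 - 27) - 12256 = -(-288)*36 - 12256 = -8*(-1296) - 12256 = 10368 - 12256 = -1888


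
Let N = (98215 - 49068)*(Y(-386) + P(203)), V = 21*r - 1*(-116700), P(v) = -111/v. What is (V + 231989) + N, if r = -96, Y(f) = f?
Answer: -540877332/29 ≈ -1.8651e+7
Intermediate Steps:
V = 114684 (V = 21*(-96) - 1*(-116700) = -2016 + 116700 = 114684)
N = -550930849/29 (N = (98215 - 49068)*(-386 - 111/203) = 49147*(-386 - 111*1/203) = 49147*(-386 - 111/203) = 49147*(-78469/203) = -550930849/29 ≈ -1.8998e+7)
(V + 231989) + N = (114684 + 231989) - 550930849/29 = 346673 - 550930849/29 = -540877332/29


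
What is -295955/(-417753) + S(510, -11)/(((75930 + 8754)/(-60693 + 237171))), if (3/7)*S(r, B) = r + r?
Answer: 14624057651345/2948082921 ≈ 4960.5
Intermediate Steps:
S(r, B) = 14*r/3 (S(r, B) = 7*(r + r)/3 = 7*(2*r)/3 = 14*r/3)
-295955/(-417753) + S(510, -11)/(((75930 + 8754)/(-60693 + 237171))) = -295955/(-417753) + ((14/3)*510)/(((75930 + 8754)/(-60693 + 237171))) = -295955*(-1/417753) + 2380/((84684/176478)) = 295955/417753 + 2380/((84684*(1/176478))) = 295955/417753 + 2380/(14114/29413) = 295955/417753 + 2380*(29413/14114) = 295955/417753 + 35001470/7057 = 14624057651345/2948082921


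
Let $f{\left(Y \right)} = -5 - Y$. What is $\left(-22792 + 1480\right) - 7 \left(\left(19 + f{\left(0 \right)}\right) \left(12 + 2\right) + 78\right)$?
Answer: $-23230$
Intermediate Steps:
$\left(-22792 + 1480\right) - 7 \left(\left(19 + f{\left(0 \right)}\right) \left(12 + 2\right) + 78\right) = \left(-22792 + 1480\right) - 7 \left(\left(19 - 5\right) \left(12 + 2\right) + 78\right) = -21312 - 7 \left(\left(19 + \left(-5 + 0\right)\right) 14 + 78\right) = -21312 - 7 \left(\left(19 - 5\right) 14 + 78\right) = -21312 - 7 \left(14 \cdot 14 + 78\right) = -21312 - 7 \left(196 + 78\right) = -21312 - 1918 = -23230$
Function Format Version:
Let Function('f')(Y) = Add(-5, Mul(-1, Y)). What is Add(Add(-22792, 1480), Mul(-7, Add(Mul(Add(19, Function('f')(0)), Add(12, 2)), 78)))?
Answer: -23230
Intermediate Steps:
Add(Add(-22792, 1480), Mul(-7, Add(Mul(Add(19, Function('f')(0)), Add(12, 2)), 78))) = Add(Add(-22792, 1480), Mul(-7, Add(Mul(Add(19, Add(-5, Mul(-1, 0))), Add(12, 2)), 78))) = Add(-21312, Mul(-7, Add(Mul(Add(19, Add(-5, 0)), 14), 78))) = Add(-21312, Mul(-7, Add(Mul(Add(19, -5), 14), 78))) = Add(-21312, Mul(-7, Add(Mul(14, 14), 78))) = Add(-21312, Mul(-7, Add(196, 78))) = Add(-21312, Mul(-7, 274)) = Add(-21312, -1918) = -23230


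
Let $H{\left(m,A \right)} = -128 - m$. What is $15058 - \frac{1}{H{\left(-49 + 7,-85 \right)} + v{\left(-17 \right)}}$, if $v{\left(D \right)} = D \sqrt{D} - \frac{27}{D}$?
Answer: $\frac{52388041151}{3479082} - \frac{4913 i \sqrt{17}}{3479082} \approx 15058.0 - 0.0058225 i$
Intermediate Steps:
$v{\left(D \right)} = D^{\frac{3}{2}} - \frac{27}{D}$
$15058 - \frac{1}{H{\left(-49 + 7,-85 \right)} + v{\left(-17 \right)}} = 15058 - \frac{1}{\left(-128 - \left(-49 + 7\right)\right) + \frac{-27 + \left(-17\right)^{\frac{5}{2}}}{-17}} = 15058 - \frac{1}{\left(-128 - -42\right) - \frac{-27 + 289 i \sqrt{17}}{17}} = 15058 - \frac{1}{\left(-128 + 42\right) + \left(\frac{27}{17} - 17 i \sqrt{17}\right)} = 15058 - \frac{1}{-86 + \left(\frac{27}{17} - 17 i \sqrt{17}\right)} = 15058 - \frac{1}{- \frac{1435}{17} - 17 i \sqrt{17}}$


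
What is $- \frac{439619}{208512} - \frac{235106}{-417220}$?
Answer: $- \frac{1460819749}{945601920} \approx -1.5449$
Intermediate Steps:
$- \frac{439619}{208512} - \frac{235106}{-417220} = \left(-439619\right) \frac{1}{208512} - - \frac{5111}{9070} = - \frac{439619}{208512} + \frac{5111}{9070} = - \frac{1460819749}{945601920}$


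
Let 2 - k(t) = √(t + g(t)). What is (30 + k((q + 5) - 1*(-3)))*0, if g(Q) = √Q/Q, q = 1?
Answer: 0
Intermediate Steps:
g(Q) = Q^(-½)
k(t) = 2 - √(t + t^(-½))
(30 + k((q + 5) - 1*(-3)))*0 = (30 + (2 - √(((1 + 5) - 1*(-3)) + ((1 + 5) - 1*(-3))^(-½))))*0 = (30 + (2 - √((6 + 3) + (6 + 3)^(-½))))*0 = (30 + (2 - √(9 + 9^(-½))))*0 = (30 + (2 - √(9 + ⅓)))*0 = (30 + (2 - √(28/3)))*0 = (30 + (2 - 2*√21/3))*0 = (32 - 2*√21/3)*0 = 0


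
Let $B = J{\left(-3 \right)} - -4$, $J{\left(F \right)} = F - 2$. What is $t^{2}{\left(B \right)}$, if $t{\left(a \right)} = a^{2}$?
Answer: $1$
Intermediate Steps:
$J{\left(F \right)} = -2 + F$
$B = -1$ ($B = \left(-2 - 3\right) - -4 = -5 + 4 = -1$)
$t^{2}{\left(B \right)} = \left(\left(-1\right)^{2}\right)^{2} = 1^{2} = 1$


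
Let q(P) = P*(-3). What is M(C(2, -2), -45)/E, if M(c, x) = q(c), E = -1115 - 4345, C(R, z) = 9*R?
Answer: 9/910 ≈ 0.0098901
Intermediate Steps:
E = -5460
q(P) = -3*P
M(c, x) = -3*c
M(C(2, -2), -45)/E = -27*2/(-5460) = -3*18*(-1/5460) = -54*(-1/5460) = 9/910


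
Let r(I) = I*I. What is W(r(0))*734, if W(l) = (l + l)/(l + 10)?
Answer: 0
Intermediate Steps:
r(I) = I²
W(l) = 2*l/(10 + l) (W(l) = (2*l)/(10 + l) = 2*l/(10 + l))
W(r(0))*734 = (2*0²/(10 + 0²))*734 = (2*0/(10 + 0))*734 = (2*0/10)*734 = (2*0*(⅒))*734 = 0*734 = 0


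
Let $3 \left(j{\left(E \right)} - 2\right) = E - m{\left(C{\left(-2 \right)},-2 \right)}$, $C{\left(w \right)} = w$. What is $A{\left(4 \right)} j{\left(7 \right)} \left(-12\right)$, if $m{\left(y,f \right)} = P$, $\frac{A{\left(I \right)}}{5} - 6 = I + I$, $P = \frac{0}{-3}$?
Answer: $-3640$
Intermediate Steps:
$P = 0$ ($P = 0 \left(- \frac{1}{3}\right) = 0$)
$A{\left(I \right)} = 30 + 10 I$ ($A{\left(I \right)} = 30 + 5 \left(I + I\right) = 30 + 5 \cdot 2 I = 30 + 10 I$)
$m{\left(y,f \right)} = 0$
$j{\left(E \right)} = 2 + \frac{E}{3}$ ($j{\left(E \right)} = 2 + \frac{E - 0}{3} = 2 + \frac{E + 0}{3} = 2 + \frac{E}{3}$)
$A{\left(4 \right)} j{\left(7 \right)} \left(-12\right) = \left(30 + 10 \cdot 4\right) \left(2 + \frac{1}{3} \cdot 7\right) \left(-12\right) = \left(30 + 40\right) \left(2 + \frac{7}{3}\right) \left(-12\right) = 70 \cdot \frac{13}{3} \left(-12\right) = \frac{910}{3} \left(-12\right) = -3640$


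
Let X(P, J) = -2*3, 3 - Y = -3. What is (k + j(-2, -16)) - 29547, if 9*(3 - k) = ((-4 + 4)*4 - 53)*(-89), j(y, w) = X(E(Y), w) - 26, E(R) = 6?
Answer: -270901/9 ≈ -30100.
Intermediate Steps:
Y = 6 (Y = 3 - 1*(-3) = 3 + 3 = 6)
X(P, J) = -6
j(y, w) = -32 (j(y, w) = -6 - 26 = -32)
k = -4690/9 (k = 3 - ((-4 + 4)*4 - 53)*(-89)/9 = 3 - (0*4 - 53)*(-89)/9 = 3 - (0 - 53)*(-89)/9 = 3 - (-53)*(-89)/9 = 3 - ⅑*4717 = 3 - 4717/9 = -4690/9 ≈ -521.11)
(k + j(-2, -16)) - 29547 = (-4690/9 - 32) - 29547 = -4978/9 - 29547 = -270901/9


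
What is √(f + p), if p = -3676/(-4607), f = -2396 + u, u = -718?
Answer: I*√66075998854/4607 ≈ 55.796*I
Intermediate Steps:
f = -3114 (f = -2396 - 718 = -3114)
p = 3676/4607 (p = -3676*(-1/4607) = 3676/4607 ≈ 0.79792)
√(f + p) = √(-3114 + 3676/4607) = √(-14342522/4607) = I*√66075998854/4607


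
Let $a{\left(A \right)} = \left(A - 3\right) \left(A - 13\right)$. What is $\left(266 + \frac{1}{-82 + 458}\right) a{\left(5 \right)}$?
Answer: $- \frac{200034}{47} \approx -4256.0$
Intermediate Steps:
$a{\left(A \right)} = \left(-13 + A\right) \left(-3 + A\right)$ ($a{\left(A \right)} = \left(-3 + A\right) \left(-13 + A\right) = \left(-13 + A\right) \left(-3 + A\right)$)
$\left(266 + \frac{1}{-82 + 458}\right) a{\left(5 \right)} = \left(266 + \frac{1}{-82 + 458}\right) \left(39 + 5^{2} - 80\right) = \left(266 + \frac{1}{376}\right) \left(39 + 25 - 80\right) = \left(266 + \frac{1}{376}\right) \left(-16\right) = \frac{100017}{376} \left(-16\right) = - \frac{200034}{47}$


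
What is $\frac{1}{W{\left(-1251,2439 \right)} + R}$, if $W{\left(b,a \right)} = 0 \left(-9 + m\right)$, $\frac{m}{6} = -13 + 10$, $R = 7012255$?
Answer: $\frac{1}{7012255} \approx 1.4261 \cdot 10^{-7}$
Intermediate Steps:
$m = -18$ ($m = 6 \left(-13 + 10\right) = 6 \left(-3\right) = -18$)
$W{\left(b,a \right)} = 0$ ($W{\left(b,a \right)} = 0 \left(-9 - 18\right) = 0 \left(-27\right) = 0$)
$\frac{1}{W{\left(-1251,2439 \right)} + R} = \frac{1}{0 + 7012255} = \frac{1}{7012255}$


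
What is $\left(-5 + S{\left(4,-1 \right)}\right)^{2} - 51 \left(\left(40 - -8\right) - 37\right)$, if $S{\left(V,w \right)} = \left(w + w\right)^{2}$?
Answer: $-560$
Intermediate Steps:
$S{\left(V,w \right)} = 4 w^{2}$ ($S{\left(V,w \right)} = \left(2 w\right)^{2} = 4 w^{2}$)
$\left(-5 + S{\left(4,-1 \right)}\right)^{2} - 51 \left(\left(40 - -8\right) - 37\right) = \left(-5 + 4 \left(-1\right)^{2}\right)^{2} - 51 \left(\left(40 - -8\right) - 37\right) = \left(-5 + 4 \cdot 1\right)^{2} - 51 \left(\left(40 + 8\right) - 37\right) = \left(-5 + 4\right)^{2} - 51 \left(48 - 37\right) = \left(-1\right)^{2} - 561 = 1 - 561 = -560$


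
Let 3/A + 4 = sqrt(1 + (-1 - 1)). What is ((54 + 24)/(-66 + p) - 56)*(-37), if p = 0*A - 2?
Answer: 71891/34 ≈ 2114.4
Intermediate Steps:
A = 3*(-4 - I)/17 (A = 3/(-4 + sqrt(1 + (-1 - 1))) = 3/(-4 + sqrt(1 - 2)) = 3/(-4 + sqrt(-1)) = 3/(-4 + I) = 3*((-4 - I)/17) = 3*(-4 - I)/17 ≈ -0.70588 - 0.17647*I)
p = -2 (p = 0*(-12/17 - 3*I/17) - 2 = 0 - 2 = -2)
((54 + 24)/(-66 + p) - 56)*(-37) = ((54 + 24)/(-66 - 2) - 56)*(-37) = (78/(-68) - 56)*(-37) = (78*(-1/68) - 56)*(-37) = (-39/34 - 56)*(-37) = -1943/34*(-37) = 71891/34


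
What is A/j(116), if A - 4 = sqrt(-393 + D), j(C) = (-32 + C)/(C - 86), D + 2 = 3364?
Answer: 10/7 + 5*sqrt(2969)/14 ≈ 20.889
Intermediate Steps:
D = 3362 (D = -2 + 3364 = 3362)
j(C) = (-32 + C)/(-86 + C)
A = 4 + sqrt(2969) (A = 4 + sqrt(-393 + 3362) = 4 + sqrt(2969) ≈ 58.489)
A/j(116) = (4 + sqrt(2969))/(((-32 + 116)/(-86 + 116))) = (4 + sqrt(2969))/((84/30)) = (4 + sqrt(2969))/(((1/30)*84)) = (4 + sqrt(2969))/(14/5) = (4 + sqrt(2969))*(5/14) = 10/7 + 5*sqrt(2969)/14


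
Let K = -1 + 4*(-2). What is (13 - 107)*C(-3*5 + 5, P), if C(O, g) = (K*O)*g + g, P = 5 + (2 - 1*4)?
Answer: -25662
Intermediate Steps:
K = -9 (K = -1 - 8 = -9)
P = 3 (P = 5 + (2 - 4) = 5 - 2 = 3)
C(O, g) = g - 9*O*g (C(O, g) = (-9*O)*g + g = -9*O*g + g = g - 9*O*g)
(13 - 107)*C(-3*5 + 5, P) = (13 - 107)*(3*(1 - 9*(-3*5 + 5))) = -282*(1 - 9*(-15 + 5)) = -282*(1 - 9*(-10)) = -282*(1 + 90) = -282*91 = -94*273 = -25662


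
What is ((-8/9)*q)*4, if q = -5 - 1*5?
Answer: 320/9 ≈ 35.556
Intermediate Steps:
q = -10 (q = -5 - 5 = -10)
((-8/9)*q)*4 = (-8/9*(-10))*4 = (-8*⅑*(-10))*4 = -8/9*(-10)*4 = (80/9)*4 = 320/9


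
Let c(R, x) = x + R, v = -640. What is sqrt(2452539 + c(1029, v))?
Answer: 8*sqrt(38327) ≈ 1566.2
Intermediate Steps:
c(R, x) = R + x
sqrt(2452539 + c(1029, v)) = sqrt(2452539 + (1029 - 640)) = sqrt(2452539 + 389) = sqrt(2452928) = 8*sqrt(38327)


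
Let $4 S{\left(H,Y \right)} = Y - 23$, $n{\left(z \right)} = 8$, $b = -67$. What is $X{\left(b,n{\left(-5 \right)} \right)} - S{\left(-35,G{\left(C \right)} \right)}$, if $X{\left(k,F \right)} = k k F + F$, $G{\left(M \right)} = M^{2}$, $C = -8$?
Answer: $\frac{143639}{4} \approx 35910.0$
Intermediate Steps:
$S{\left(H,Y \right)} = - \frac{23}{4} + \frac{Y}{4}$ ($S{\left(H,Y \right)} = \frac{Y - 23}{4} = \frac{-23 + Y}{4} = - \frac{23}{4} + \frac{Y}{4}$)
$X{\left(k,F \right)} = F + F k^{2}$ ($X{\left(k,F \right)} = k^{2} F + F = F k^{2} + F = F + F k^{2}$)
$X{\left(b,n{\left(-5 \right)} \right)} - S{\left(-35,G{\left(C \right)} \right)} = 8 \left(1 + \left(-67\right)^{2}\right) - \left(- \frac{23}{4} + \frac{\left(-8\right)^{2}}{4}\right) = 8 \left(1 + 4489\right) - \left(- \frac{23}{4} + \frac{1}{4} \cdot 64\right) = 8 \cdot 4490 - \left(- \frac{23}{4} + 16\right) = 35920 - \frac{41}{4} = \frac{143639}{4}$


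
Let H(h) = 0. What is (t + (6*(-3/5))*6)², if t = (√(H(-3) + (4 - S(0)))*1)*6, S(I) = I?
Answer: 2304/25 ≈ 92.160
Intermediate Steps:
t = 12 (t = (√(0 + (4 - 1*0))*1)*6 = (√(0 + (4 + 0))*1)*6 = (√(0 + 4)*1)*6 = (√4*1)*6 = (2*1)*6 = 2*6 = 12)
(t + (6*(-3/5))*6)² = (12 + (6*(-3/5))*6)² = (12 + (6*(-3*⅕))*6)² = (12 + (6*(-⅗))*6)² = (12 - 18/5*6)² = (12 - 108/5)² = (-48/5)² = 2304/25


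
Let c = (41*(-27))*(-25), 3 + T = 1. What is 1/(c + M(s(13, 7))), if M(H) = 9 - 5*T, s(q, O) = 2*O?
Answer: 1/27694 ≈ 3.6109e-5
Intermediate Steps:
T = -2 (T = -3 + 1 = -2)
c = 27675 (c = -1107*(-25) = 27675)
M(H) = 19 (M(H) = 9 - 5*(-2) = 9 + 10 = 19)
1/(c + M(s(13, 7))) = 1/(27675 + 19) = 1/27694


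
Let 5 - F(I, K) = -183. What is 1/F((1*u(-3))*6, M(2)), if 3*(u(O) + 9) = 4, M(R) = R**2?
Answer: 1/188 ≈ 0.0053191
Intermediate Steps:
u(O) = -23/3 (u(O) = -9 + (1/3)*4 = -9 + 4/3 = -23/3)
F(I, K) = 188 (F(I, K) = 5 - 1*(-183) = 5 + 183 = 188)
1/F((1*u(-3))*6, M(2)) = 1/188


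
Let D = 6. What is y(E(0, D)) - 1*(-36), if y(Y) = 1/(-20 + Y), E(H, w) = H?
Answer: 719/20 ≈ 35.950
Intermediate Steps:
y(E(0, D)) - 1*(-36) = 1/(-20 + 0) - 1*(-36) = 1/(-20) + 36 = -1/20 + 36 = 719/20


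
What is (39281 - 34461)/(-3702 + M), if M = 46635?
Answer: 4820/42933 ≈ 0.11227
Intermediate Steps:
(39281 - 34461)/(-3702 + M) = (39281 - 34461)/(-3702 + 46635) = 4820/42933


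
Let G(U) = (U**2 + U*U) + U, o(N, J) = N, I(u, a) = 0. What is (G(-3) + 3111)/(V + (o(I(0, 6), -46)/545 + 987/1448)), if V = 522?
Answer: 1508816/252281 ≈ 5.9807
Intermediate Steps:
G(U) = U + 2*U**2 (G(U) = (U**2 + U**2) + U = 2*U**2 + U = U + 2*U**2)
(G(-3) + 3111)/(V + (o(I(0, 6), -46)/545 + 987/1448)) = (-3*(1 + 2*(-3)) + 3111)/(522 + (0/545 + 987/1448)) = (-3*(1 - 6) + 3111)/(522 + (0*(1/545) + 987*(1/1448))) = (-3*(-5) + 3111)/(522 + (0 + 987/1448)) = (15 + 3111)/(522 + 987/1448) = 3126/(756843/1448) = 3126*(1448/756843) = 1508816/252281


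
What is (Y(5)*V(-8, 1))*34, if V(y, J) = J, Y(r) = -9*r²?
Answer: -7650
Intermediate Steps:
(Y(5)*V(-8, 1))*34 = (-9*5²*1)*34 = (-9*25*1)*34 = -225*1*34 = -225*34 = -7650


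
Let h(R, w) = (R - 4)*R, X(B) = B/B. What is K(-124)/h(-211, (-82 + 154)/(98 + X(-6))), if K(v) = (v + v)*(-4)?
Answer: 992/45365 ≈ 0.021867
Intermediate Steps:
X(B) = 1
K(v) = -8*v (K(v) = (2*v)*(-4) = -8*v)
h(R, w) = R*(-4 + R) (h(R, w) = (-4 + R)*R = R*(-4 + R))
K(-124)/h(-211, (-82 + 154)/(98 + X(-6))) = (-8*(-124))/((-211*(-4 - 211))) = 992/((-211*(-215))) = 992/45365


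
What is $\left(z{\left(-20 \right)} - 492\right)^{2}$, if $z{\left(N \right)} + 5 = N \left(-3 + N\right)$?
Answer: $1369$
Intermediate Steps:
$z{\left(N \right)} = -5 + N \left(-3 + N\right)$
$\left(z{\left(-20 \right)} - 492\right)^{2} = \left(\left(-5 + \left(-20\right)^{2} - -60\right) - 492\right)^{2} = \left(\left(-5 + 400 + 60\right) - 492\right)^{2} = \left(455 - 492\right)^{2} = \left(-37\right)^{2} = 1369$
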